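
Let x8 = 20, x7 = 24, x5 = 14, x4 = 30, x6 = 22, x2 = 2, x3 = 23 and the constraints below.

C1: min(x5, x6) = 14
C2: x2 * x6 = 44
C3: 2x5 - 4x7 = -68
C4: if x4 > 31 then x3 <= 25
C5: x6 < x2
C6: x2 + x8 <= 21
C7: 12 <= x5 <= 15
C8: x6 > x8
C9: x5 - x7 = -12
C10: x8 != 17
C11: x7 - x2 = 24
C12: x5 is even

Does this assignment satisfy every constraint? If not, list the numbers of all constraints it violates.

C1: min(14, 22) = 14  yes
C2: x2 * x6 = 2 * 22 = 44  yes
C3: 2x5 - 4x7 = 2(14) - 4(24) = -68  yes
C4: x4 = 30, not > 31; antecedent false, conditional vacuously true  yes
C5: x6 = 22, x2 = 2; 22 ≥ 2 (want <)  no
C6: x2 + x8 = 2 + 20 = 22; 22 > 21, bound 21 not met  no
C7: x5 = 14 lies in [12, 15]  yes
C8: x6 = 22, x8 = 20; 22 > 20  yes
C9: x5 - x7 = 14 - 24 = -10, not -12  no
C10: x8 = 20, and 20 ≠ 17  yes
C11: x7 - x2 = 24 - 2 = 22, not 24  no
C12: x5 = 14 is even  yes

Violated: 5, 6, 9, and 11.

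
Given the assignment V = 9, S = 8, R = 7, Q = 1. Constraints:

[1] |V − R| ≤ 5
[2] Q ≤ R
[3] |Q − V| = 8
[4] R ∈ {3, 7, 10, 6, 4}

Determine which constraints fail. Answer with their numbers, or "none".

No violations.

[1] |9 − 7| = 2; 2 ≤ 5  holds
[2] Q = 1, R = 7; 1 ≤ 7  holds
[3] |1 − 9| = 8  holds
[4] R = 7 is in {3, 7, 10, 6, 4}  holds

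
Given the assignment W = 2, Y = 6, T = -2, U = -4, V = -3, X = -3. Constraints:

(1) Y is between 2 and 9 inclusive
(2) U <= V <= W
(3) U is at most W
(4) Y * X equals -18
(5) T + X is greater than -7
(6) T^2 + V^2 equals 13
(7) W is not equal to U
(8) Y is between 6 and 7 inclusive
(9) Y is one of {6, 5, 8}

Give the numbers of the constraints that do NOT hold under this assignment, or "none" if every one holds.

(1) Y = 6 lies in [2, 9]  OK
(2) values -4 <= -3 <= 2  OK
(3) U = -4, W = 2; -4 ≤ 2  OK
(4) Y * X = 6 * (-3) = -18  OK
(5) T + X = -2 + (-3) = -5; -5 > -7  OK
(6) T^2 + V^2 = (-2)^2 + (-3)^2 = 4 + 9 = 13  OK
(7) W = 2, U = -4; distinct  OK
(8) Y = 6 lies in [6, 7]  OK
(9) Y = 6 is in {6, 5, 8}  OK

All constraints are satisfied.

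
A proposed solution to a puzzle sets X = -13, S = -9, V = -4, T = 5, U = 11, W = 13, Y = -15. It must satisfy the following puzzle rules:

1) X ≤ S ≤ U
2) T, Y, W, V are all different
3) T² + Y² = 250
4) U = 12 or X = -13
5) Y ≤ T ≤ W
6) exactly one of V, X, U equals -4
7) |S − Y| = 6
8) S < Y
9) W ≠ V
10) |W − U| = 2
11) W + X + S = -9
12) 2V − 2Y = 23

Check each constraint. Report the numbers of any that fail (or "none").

The assignment fails constraints 8, 12.

1) values -13 ≤ -9 ≤ 11 — holds.
2) values 5, -15, 13, -4 are pairwise distinct — holds.
3) T² + Y² = 5² + (-15)² = 25 + 225 = 250 — holds.
4) U = 11 ≠ 12, but X = -13 = -13 (second disjunct) — holds.
5) values -15 ≤ 5 ≤ 13 — holds.
6) V=-4, X=-13, U=11; 1 of them equals -4 — holds.
7) |-9 − (-15)| = 6 — holds.
8) S = -9, Y = -15; -9 ≥ -15 (want <) — fails.
9) W = 13, V = -4; distinct — holds.
10) |13 − 11| = 2 — holds.
11) W + X + S = 13 + (-13) + (-9) = -9 — holds.
12) 2V − 2Y = 2(-4) − 2(-15) = 22, not 23 — fails.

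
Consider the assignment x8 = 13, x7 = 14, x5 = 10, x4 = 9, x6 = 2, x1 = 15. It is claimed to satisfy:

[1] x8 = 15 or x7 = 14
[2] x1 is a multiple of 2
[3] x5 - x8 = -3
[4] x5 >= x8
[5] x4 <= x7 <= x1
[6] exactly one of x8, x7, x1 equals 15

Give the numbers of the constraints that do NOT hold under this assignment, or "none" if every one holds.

[1] x8 = 13 ≠ 15, but x7 = 14 = 14 (second disjunct) — satisfied.
[2] 15 = 2*7 + 1, so 2 does not divide 15 — violated.
[3] x5 - x8 = 10 - 13 = -3 — satisfied.
[4] x5 = 10, x8 = 13; 10 < 13 (want ≥) — violated.
[5] values 9 <= 14 <= 15 — satisfied.
[6] x8=13, x7=14, x1=15; 1 of them equals 15 — satisfied.

No — constraints 2 and 4 are not satisfied.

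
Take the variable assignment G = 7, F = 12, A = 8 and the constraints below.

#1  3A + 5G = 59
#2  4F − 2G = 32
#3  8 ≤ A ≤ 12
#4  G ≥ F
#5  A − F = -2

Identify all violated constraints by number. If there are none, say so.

Constraints 2, 4, and 5 do not hold.

#1 3A + 5G = 3(8) + 5(7) = 59 — OK.
#2 4F − 2G = 4(12) − 2(7) = 34, not 32 — violated.
#3 A = 8 lies in [8, 12] — OK.
#4 G = 7, F = 12; 7 < 12 (want ≥) — violated.
#5 A − F = 8 − 12 = -4, not -2 — violated.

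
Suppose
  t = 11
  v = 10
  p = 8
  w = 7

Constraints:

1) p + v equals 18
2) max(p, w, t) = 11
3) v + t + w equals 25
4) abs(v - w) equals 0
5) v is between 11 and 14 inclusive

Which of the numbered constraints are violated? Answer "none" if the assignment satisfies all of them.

1) p + v = 8 + 10 = 18  ✔
2) max(8, 7, 11) = 11  ✔
3) v + t + w = 10 + 11 + 7 = 28, not 25  ✘
4) abs(10 - 7) = 3, not 0  ✘
5) v = 10 is outside [11, 14]  ✘

Violated: 3, 4, and 5.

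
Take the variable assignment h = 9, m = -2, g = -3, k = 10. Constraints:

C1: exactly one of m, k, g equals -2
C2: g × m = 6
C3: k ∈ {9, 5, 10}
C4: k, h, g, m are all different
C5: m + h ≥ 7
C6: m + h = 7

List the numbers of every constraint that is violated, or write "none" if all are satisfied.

None — every constraint holds.

C1: m=-2, k=10, g=-3; 1 of them equals -2  ✓
C2: g × m = -3 × (-2) = 6  ✓
C3: k = 10 is in {9, 5, 10}  ✓
C4: values 10, 9, -3, -2 are pairwise distinct  ✓
C5: m + h = -2 + 9 = 7; 7 ≥ 7  ✓
C6: m + h = -2 + 9 = 7  ✓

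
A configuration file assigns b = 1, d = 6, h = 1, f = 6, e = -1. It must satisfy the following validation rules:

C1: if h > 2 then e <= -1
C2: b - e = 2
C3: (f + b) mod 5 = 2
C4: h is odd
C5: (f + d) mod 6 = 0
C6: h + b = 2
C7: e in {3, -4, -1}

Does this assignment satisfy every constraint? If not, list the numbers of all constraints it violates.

C1: h = 1, not > 2; antecedent false, conditional vacuously true  OK
C2: b - e = 1 - (-1) = 2  OK
C3: f + b = 7; 7 mod 5 = 2  OK
C4: h = 1 is odd  OK
C5: f + d = 12; 12 mod 6 = 0  OK
C6: h + b = 1 + 1 = 2  OK
C7: e = -1 is in {3, -4, -1}  OK

Yes — all constraints hold.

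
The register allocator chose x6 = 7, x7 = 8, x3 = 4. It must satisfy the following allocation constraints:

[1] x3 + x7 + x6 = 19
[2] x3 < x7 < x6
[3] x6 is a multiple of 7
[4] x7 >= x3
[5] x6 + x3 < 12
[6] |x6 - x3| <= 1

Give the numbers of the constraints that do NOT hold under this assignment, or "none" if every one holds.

Constraints 2 and 6 do not hold.

[1] x3 + x7 + x6 = 4 + 8 + 7 = 19 — holds.
[2] values 4, 8, 7; x7 = 8 is not < x6 = 7 — does not hold.
[3] 7 / 7 = 1, so 7 divides 7 — holds.
[4] x7 = 8, x3 = 4; 8 ≥ 4 — holds.
[5] x6 + x3 = 7 + 4 = 11; 11 < 12 — holds.
[6] |7 - 4| = 3; 3 > 1, exceeds bound 1 — does not hold.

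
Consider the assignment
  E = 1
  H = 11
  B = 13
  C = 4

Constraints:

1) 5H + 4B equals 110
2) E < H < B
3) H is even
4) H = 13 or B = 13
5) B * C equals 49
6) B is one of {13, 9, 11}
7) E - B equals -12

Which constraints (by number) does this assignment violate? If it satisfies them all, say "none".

1) 5H + 4B = 5(11) + 4(13) = 107, not 110  no
2) values 1 < 11 < 13  yes
3) H = 11 is odd  no
4) H = 11 ≠ 13, but B = 13 = 13 (second disjunct)  yes
5) B * C = 13 * 4 = 52, not 49  no
6) B = 13 is in {13, 9, 11}  yes
7) E - B = 1 - 13 = -12  yes

No — constraints 1, 3, 5 are not satisfied.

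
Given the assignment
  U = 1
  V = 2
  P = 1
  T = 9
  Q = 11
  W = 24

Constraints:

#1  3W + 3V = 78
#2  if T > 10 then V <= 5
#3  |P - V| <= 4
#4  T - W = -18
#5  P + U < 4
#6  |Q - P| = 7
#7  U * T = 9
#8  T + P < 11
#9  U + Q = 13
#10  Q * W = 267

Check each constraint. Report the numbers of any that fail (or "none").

#1 3W + 3V = 3(24) + 3(2) = 78 — holds.
#2 T = 9, not > 10; antecedent false, conditional vacuously true — holds.
#3 |1 - 2| = 1; 1 ≤ 4 — holds.
#4 T - W = 9 - 24 = -15, not -18 — does not hold.
#5 P + U = 1 + 1 = 2; 2 < 4 — holds.
#6 |11 - 1| = 10, not 7 — does not hold.
#7 U * T = 1 * 9 = 9 — holds.
#8 T + P = 9 + 1 = 10; 10 < 11 — holds.
#9 U + Q = 1 + 11 = 12, not 13 — does not hold.
#10 Q * W = 11 * 24 = 264, not 267 — does not hold.

Violated: 4, 6, 9, and 10.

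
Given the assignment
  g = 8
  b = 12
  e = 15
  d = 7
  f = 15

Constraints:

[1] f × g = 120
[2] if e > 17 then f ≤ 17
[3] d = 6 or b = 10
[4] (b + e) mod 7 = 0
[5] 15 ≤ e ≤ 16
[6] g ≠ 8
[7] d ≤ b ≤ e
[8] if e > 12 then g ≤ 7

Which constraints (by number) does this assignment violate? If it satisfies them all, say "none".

Constraints 3, 4, 6, and 8 are violated.

[1] f × g = 15 × 8 = 120 — OK.
[2] e = 15, not > 17; antecedent false, conditional vacuously true — OK.
[3] d = 7 ≠ 6 and b = 12 ≠ 10; both disjuncts false — violated.
[4] b + e = 27; 27 mod 7 = 6, not 0 — violated.
[5] e = 15 lies in [15, 16] — OK.
[6] g = 8, but 8 is required to differ — violated.
[7] values 7 ≤ 12 ≤ 15 — OK.
[8] e = 15 > 12, so we need g ≤ 7; but g = 8 > 7 — violated.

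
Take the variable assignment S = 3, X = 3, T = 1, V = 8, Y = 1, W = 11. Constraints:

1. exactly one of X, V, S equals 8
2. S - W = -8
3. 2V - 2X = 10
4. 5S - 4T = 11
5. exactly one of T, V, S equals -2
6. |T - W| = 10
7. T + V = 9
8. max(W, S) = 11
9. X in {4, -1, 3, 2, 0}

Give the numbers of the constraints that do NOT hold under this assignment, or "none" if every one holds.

1. X=3, V=8, S=3; 1 of them equals 8 — holds.
2. S - W = 3 - 11 = -8 — holds.
3. 2V - 2X = 2(8) - 2(3) = 10 — holds.
4. 5S - 4T = 5(3) - 4(1) = 11 — holds.
5. T=1, V=8, S=3; 0 of them equal -2, not exactly one — does not hold.
6. |1 - 11| = 10 — holds.
7. T + V = 1 + 8 = 9 — holds.
8. max(11, 3) = 11 — holds.
9. X = 3 is in {4, -1, 3, 2, 0} — holds.

Constraint 5 does not hold.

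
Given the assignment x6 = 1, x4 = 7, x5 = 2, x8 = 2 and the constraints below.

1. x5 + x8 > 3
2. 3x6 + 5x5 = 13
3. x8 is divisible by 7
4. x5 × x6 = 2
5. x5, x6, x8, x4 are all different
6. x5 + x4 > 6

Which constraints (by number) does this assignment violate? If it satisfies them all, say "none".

Constraints 3, 5 do not hold.

1. x5 + x8 = 2 + 2 = 4; 4 > 3  true
2. 3x6 + 5x5 = 3(1) + 5(2) = 13  true
3. 2 = 7×0 + 2, so 7 does not divide 2  false
4. x5 × x6 = 2 × 1 = 2  true
5. x5 = x8 = 2, not all different  false
6. x5 + x4 = 2 + 7 = 9; 9 > 6  true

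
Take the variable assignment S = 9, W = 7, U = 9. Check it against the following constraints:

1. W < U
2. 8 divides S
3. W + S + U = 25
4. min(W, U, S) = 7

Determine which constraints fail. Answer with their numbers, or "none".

1. W = 7, U = 9; 7 < 9  yes
2. 9 = 8*1 + 1, so 8 does not divide 9  no
3. W + S + U = 7 + 9 + 9 = 25  yes
4. min(7, 9, 9) = 7  yes

No — constraint 2 is not satisfied.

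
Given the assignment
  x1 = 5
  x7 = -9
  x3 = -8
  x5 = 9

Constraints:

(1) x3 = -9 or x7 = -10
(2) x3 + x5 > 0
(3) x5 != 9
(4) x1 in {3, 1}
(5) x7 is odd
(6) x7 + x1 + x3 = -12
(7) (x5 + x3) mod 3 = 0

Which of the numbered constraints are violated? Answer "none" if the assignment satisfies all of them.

Constraints 1, 3, 4, and 7 are violated.

(1) x3 = -8 ≠ -9 and x7 = -9 ≠ -10; both disjuncts false  ✘
(2) x3 + x5 = -8 + 9 = 1; 1 > 0  ✔
(3) x5 = 9, but 9 is required to differ  ✘
(4) x1 = 5 is not in {3, 1}  ✘
(5) x7 = -9 is odd  ✔
(6) x7 + x1 + x3 = -9 + 5 + (-8) = -12  ✔
(7) x5 + x3 = 1; 1 mod 3 = 1, not 0  ✘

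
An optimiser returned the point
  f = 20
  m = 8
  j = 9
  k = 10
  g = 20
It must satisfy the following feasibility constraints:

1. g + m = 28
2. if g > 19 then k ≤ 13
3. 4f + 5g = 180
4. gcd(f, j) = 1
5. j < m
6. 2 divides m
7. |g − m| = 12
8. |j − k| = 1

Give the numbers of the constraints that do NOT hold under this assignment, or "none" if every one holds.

No — constraint 5 is not satisfied.

1. g + m = 20 + 8 = 28 — satisfied.
2. g = 20 > 19, so we need k ≤ 13; k = 10 ≤ 13 — satisfied.
3. 4f + 5g = 4(20) + 5(20) = 180 — satisfied.
4. gcd(20, 9) = 1 — satisfied.
5. j = 9, m = 8; 9 ≥ 8 (want <) — violated.
6. 8 / 2 = 4, so 2 divides 8 — satisfied.
7. |20 − 8| = 12 — satisfied.
8. |9 − 10| = 1 — satisfied.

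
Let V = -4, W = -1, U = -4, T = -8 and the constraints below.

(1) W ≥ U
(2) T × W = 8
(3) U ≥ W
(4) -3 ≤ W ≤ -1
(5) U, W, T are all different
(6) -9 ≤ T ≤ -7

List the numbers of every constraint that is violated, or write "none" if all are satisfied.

Constraint 3 does not hold.

(1) W = -1, U = -4; -1 ≥ -4 — satisfied.
(2) T × W = -8 × (-1) = 8 — satisfied.
(3) U = -4, W = -1; -4 < -1 (want ≥) — violated.
(4) W = -1 lies in [-3, -1] — satisfied.
(5) values -4, -1, -8 are pairwise distinct — satisfied.
(6) T = -8 lies in [-9, -7] — satisfied.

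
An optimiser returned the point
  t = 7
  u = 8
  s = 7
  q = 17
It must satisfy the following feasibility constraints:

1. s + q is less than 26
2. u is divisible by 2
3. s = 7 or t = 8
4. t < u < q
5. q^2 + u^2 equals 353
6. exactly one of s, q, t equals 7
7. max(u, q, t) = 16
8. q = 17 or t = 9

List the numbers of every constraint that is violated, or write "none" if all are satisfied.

The assignment fails constraints 6, 7.

1. s + q = 7 + 17 = 24; 24 < 26 — satisfied.
2. 8 / 2 = 4, so 2 divides 8 — satisfied.
3. s = 7 = 7 (first disjunct) — satisfied.
4. values 7 < 8 < 17 — satisfied.
5. q^2 + u^2 = 17^2 + 8^2 = 289 + 64 = 353 — satisfied.
6. s=7, q=17, t=7; 2 of them equal 7, not exactly one — violated.
7. max(8, 17, 7) = 17, not 16 — violated.
8. q = 17 = 17 (first disjunct) — satisfied.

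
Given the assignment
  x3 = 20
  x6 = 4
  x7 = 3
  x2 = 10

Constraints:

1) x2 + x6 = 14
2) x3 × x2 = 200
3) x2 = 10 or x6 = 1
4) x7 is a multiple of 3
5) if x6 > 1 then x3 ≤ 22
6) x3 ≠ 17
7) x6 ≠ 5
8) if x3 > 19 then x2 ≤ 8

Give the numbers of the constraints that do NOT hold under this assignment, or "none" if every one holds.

Constraint 8 does not hold.

1) x2 + x6 = 10 + 4 = 14  true
2) x3 × x2 = 20 × 10 = 200  true
3) x2 = 10 = 10 (first disjunct)  true
4) 3 / 3 = 1, so 3 divides 3  true
5) x6 = 4 > 1, so we need x3 ≤ 22; x3 = 20 ≤ 22  true
6) x3 = 20, and 20 ≠ 17  true
7) x6 = 4, and 4 ≠ 5  true
8) x3 = 20 > 19, so we need x2 ≤ 8; but x2 = 10 > 8  false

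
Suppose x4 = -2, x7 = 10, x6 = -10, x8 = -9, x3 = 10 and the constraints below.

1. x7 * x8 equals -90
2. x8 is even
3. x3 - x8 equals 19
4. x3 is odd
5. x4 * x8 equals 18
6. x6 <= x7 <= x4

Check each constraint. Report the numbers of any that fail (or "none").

1. x7 * x8 = 10 * (-9) = -90 — satisfied.
2. x8 = -9 is odd — violated.
3. x3 - x8 = 10 - (-9) = 19 — satisfied.
4. x3 = 10 is even — violated.
5. x4 * x8 = -2 * (-9) = 18 — satisfied.
6. values -10, 10, -2; x7 = 10 is not <= x4 = -2 — violated.

Violated: 2, 4, and 6.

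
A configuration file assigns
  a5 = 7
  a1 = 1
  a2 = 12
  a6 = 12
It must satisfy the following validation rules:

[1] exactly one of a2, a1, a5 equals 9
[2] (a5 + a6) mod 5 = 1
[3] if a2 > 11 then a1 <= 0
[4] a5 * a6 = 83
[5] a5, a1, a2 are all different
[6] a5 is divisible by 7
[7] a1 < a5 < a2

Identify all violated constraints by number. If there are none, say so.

[1] a2=12, a1=1, a5=7; 0 of them equal 9, not exactly one — violated.
[2] a5 + a6 = 19; 19 mod 5 = 4, not 1 — violated.
[3] a2 = 12 > 11, so we need a1 ≤ 0; but a1 = 1 > 0 — violated.
[4] a5 * a6 = 7 * 12 = 84, not 83 — violated.
[5] values 7, 1, 12 are pairwise distinct — satisfied.
[6] 7 / 7 = 1, so 7 divides 7 — satisfied.
[7] values 1 < 7 < 12 — satisfied.

No — constraints 1, 2, 3, and 4 are not satisfied.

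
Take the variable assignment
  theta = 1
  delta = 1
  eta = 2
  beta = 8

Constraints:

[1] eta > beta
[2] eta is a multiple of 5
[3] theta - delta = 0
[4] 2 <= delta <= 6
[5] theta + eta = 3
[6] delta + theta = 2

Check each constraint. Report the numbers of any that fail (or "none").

Violated: 1, 2, 4.

[1] eta = 2, beta = 8; 2 ≤ 8 (want >) — violated.
[2] 2 = 5*0 + 2, so 5 does not divide 2 — violated.
[3] theta - delta = 1 - 1 = 0 — satisfied.
[4] delta = 1 is outside [2, 6] — violated.
[5] theta + eta = 1 + 2 = 3 — satisfied.
[6] delta + theta = 1 + 1 = 2 — satisfied.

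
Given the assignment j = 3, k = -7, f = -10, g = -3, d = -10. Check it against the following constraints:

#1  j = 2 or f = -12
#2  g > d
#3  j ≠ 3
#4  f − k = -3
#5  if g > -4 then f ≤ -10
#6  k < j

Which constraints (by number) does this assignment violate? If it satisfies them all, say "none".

Constraints 1, 3 are violated.

#1 j = 3 ≠ 2 and f = -10 ≠ -12; both disjuncts false — does not hold.
#2 g = -3, d = -10; -3 > -10 — holds.
#3 j = 3, but 3 is required to differ — does not hold.
#4 f − k = -10 − (-7) = -3 — holds.
#5 g = -3 > -4, so we need f ≤ -10; f = -10 ≤ -10 — holds.
#6 k = -7, j = 3; -7 < 3 — holds.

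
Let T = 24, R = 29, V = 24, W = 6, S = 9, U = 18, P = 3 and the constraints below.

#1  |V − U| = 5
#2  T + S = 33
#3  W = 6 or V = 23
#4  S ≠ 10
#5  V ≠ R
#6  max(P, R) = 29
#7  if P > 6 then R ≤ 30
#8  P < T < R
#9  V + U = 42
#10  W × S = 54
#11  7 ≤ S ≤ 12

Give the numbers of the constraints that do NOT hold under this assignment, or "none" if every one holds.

#1 |24 − 18| = 6, not 5  fails
#2 T + S = 24 + 9 = 33  holds
#3 W = 6 = 6 (first disjunct)  holds
#4 S = 9, and 9 ≠ 10  holds
#5 V = 24, R = 29; distinct  holds
#6 max(3, 29) = 29  holds
#7 P = 3, not > 6; antecedent false, conditional vacuously true  holds
#8 values 3 < 24 < 29  holds
#9 V + U = 24 + 18 = 42  holds
#10 W × S = 6 × 9 = 54  holds
#11 S = 9 lies in [7, 12]  holds

The assignment fails constraint 1.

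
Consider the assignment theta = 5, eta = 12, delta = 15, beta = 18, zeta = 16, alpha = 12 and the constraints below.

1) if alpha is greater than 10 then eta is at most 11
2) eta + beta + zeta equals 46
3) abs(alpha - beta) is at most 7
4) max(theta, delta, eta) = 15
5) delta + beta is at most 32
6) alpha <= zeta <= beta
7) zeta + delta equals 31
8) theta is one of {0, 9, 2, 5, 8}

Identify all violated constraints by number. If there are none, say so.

Constraints 1 and 5 are violated.

1) alpha = 12 > 10, so we need eta ≤ 11; but eta = 12 > 11 — does not hold.
2) eta + beta + zeta = 12 + 18 + 16 = 46 — holds.
3) abs(12 - 18) = 6; 6 ≤ 7 — holds.
4) max(5, 15, 12) = 15 — holds.
5) delta + beta = 15 + 18 = 33; 33 > 32, bound 32 not met — does not hold.
6) values 12 <= 16 <= 18 — holds.
7) zeta + delta = 16 + 15 = 31 — holds.
8) theta = 5 is in {0, 9, 2, 5, 8} — holds.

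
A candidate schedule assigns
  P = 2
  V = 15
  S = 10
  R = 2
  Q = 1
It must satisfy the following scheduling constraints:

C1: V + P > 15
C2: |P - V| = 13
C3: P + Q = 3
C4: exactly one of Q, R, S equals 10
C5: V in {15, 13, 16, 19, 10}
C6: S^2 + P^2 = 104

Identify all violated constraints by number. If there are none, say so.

C1: V + P = 15 + 2 = 17; 17 > 15 — satisfied.
C2: |2 - 15| = 13 — satisfied.
C3: P + Q = 2 + 1 = 3 — satisfied.
C4: Q=1, R=2, S=10; 1 of them equals 10 — satisfied.
C5: V = 15 is in {15, 13, 16, 19, 10} — satisfied.
C6: S^2 + P^2 = 10^2 + 2^2 = 100 + 4 = 104 — satisfied.

The assignment satisfies every constraint.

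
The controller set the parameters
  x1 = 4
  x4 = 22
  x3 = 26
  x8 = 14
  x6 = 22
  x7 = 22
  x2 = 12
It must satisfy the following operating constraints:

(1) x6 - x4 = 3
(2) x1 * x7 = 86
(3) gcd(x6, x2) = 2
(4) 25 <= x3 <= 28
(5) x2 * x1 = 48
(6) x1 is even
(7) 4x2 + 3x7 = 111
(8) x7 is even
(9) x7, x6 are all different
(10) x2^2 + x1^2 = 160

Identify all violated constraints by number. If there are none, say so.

Violated: 1, 2, 7, 9.

(1) x6 - x4 = 22 - 22 = 0, not 3 — violated.
(2) x1 * x7 = 4 * 22 = 88, not 86 — violated.
(3) gcd(22, 12) = 2 — OK.
(4) x3 = 26 lies in [25, 28] — OK.
(5) x2 * x1 = 12 * 4 = 48 — OK.
(6) x1 = 4 is even — OK.
(7) 4x2 + 3x7 = 4(12) + 3(22) = 114, not 111 — violated.
(8) x7 = 22 is even — OK.
(9) x7 = x6 = 22, not all different — violated.
(10) x2^2 + x1^2 = 12^2 + 4^2 = 144 + 16 = 160 — OK.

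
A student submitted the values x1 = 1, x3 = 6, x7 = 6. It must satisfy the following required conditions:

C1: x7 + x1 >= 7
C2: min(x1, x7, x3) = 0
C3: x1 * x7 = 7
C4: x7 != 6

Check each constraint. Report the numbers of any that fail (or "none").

C1: x7 + x1 = 6 + 1 = 7; 7 ≥ 7  ✔
C2: min(1, 6, 6) = 1, not 0  ✘
C3: x1 * x7 = 1 * 6 = 6, not 7  ✘
C4: x7 = 6, but 6 is required to differ  ✘

Constraints 2, 3, 4 are violated.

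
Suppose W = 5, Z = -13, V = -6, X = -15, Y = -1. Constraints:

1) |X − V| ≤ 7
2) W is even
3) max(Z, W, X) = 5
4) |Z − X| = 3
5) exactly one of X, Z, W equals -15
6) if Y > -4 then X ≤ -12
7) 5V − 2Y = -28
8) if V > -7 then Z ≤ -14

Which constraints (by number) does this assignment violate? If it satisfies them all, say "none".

1) |-15 − (-6)| = 9; 9 > 7, exceeds bound 7 — fails.
2) W = 5 is odd — fails.
3) max(-13, 5, -15) = 5 — holds.
4) |-13 − (-15)| = 2, not 3 — fails.
5) X=-15, Z=-13, W=5; 1 of them equals -15 — holds.
6) Y = -1 > -4, so we need X ≤ -12; X = -15 ≤ -12 — holds.
7) 5V − 2Y = 5(-6) − 2(-1) = -28 — holds.
8) V = -6 > -7, so we need Z ≤ -14; but Z = -13 > -14 — fails.

Violated: 1, 2, 4, and 8.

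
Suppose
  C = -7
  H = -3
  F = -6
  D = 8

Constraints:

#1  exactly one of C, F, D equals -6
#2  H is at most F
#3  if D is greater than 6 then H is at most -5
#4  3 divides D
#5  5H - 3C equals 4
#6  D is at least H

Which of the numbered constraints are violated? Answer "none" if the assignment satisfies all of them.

#1 C=-7, F=-6, D=8; 1 of them equals -6 — holds.
#2 H = -3, F = -6; -3 > -6 (want ≤) — does not hold.
#3 D = 8 > 6, so we need H ≤ -5; but H = -3 > -5 — does not hold.
#4 8 = 3*2 + 2, so 3 does not divide 8 — does not hold.
#5 5H - 3C = 5(-3) - 3(-7) = 6, not 4 — does not hold.
#6 D = 8, H = -3; 8 ≥ -3 — holds.

The assignment fails constraints 2, 3, 4, and 5.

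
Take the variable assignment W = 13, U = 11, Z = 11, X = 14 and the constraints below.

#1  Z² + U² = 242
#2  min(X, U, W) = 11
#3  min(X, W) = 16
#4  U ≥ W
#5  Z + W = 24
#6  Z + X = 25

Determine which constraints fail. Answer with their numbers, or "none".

#1 Z² + U² = 11² + 11² = 121 + 121 = 242 — holds.
#2 min(14, 11, 13) = 11 — holds.
#3 min(14, 13) = 13, not 16 — does not hold.
#4 U = 11, W = 13; 11 < 13 (want ≥) — does not hold.
#5 Z + W = 11 + 13 = 24 — holds.
#6 Z + X = 11 + 14 = 25 — holds.

Constraints 3, 4 are violated.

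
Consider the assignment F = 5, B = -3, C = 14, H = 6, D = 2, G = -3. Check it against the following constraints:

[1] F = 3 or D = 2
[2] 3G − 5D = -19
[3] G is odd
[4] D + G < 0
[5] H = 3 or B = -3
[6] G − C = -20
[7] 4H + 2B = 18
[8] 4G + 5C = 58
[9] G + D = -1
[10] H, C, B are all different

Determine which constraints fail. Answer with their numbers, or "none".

[1] F = 5 ≠ 3, but D = 2 = 2 (second disjunct) — holds.
[2] 3G − 5D = 3(-3) − 5(2) = -19 — holds.
[3] G = -3 is odd — holds.
[4] D + G = 2 + (-3) = -1; -1 < 0 — holds.
[5] H = 6 ≠ 3, but B = -3 = -3 (second disjunct) — holds.
[6] G − C = -3 − 14 = -17, not -20 — fails.
[7] 4H + 2B = 4(6) + 2(-3) = 18 — holds.
[8] 4G + 5C = 4(-3) + 5(14) = 58 — holds.
[9] G + D = -3 + 2 = -1 — holds.
[10] values 6, 14, -3 are pairwise distinct — holds.

Violated: 6.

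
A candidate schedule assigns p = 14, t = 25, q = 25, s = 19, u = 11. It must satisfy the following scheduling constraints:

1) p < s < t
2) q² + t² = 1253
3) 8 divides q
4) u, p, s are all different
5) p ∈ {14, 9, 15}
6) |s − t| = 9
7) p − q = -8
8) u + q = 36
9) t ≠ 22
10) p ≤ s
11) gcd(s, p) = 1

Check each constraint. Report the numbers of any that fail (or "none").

Constraints 2, 3, 6, and 7 do not hold.

1) values 14 < 19 < 25 — OK.
2) q² + t² = 25² + 25² = 625 + 625 = 1250, not 1253 — violated.
3) 25 = 8×3 + 1, so 8 does not divide 25 — violated.
4) values 11, 14, 19 are pairwise distinct — OK.
5) p = 14 is in {14, 9, 15} — OK.
6) |19 − 25| = 6, not 9 — violated.
7) p − q = 14 − 25 = -11, not -8 — violated.
8) u + q = 11 + 25 = 36 — OK.
9) t = 25, and 25 ≠ 22 — OK.
10) p = 14, s = 19; 14 ≤ 19 — OK.
11) gcd(19, 14) = 1 — OK.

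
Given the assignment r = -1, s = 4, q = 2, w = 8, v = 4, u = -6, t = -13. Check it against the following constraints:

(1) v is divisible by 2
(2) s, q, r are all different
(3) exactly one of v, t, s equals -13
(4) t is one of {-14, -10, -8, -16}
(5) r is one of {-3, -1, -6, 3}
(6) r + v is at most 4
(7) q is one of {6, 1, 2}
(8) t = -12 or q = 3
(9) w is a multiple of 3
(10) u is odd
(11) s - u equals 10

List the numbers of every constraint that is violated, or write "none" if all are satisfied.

No — constraints 4, 8, 9, and 10 are not satisfied.

(1) 4 / 2 = 2, so 2 divides 4  true
(2) values 4, 2, -1 are pairwise distinct  true
(3) v=4, t=-13, s=4; 1 of them equals -13  true
(4) t = -13 is not in {-14, -10, -8, -16}  false
(5) r = -1 is in {-3, -1, -6, 3}  true
(6) r + v = -1 + 4 = 3; 3 ≤ 4  true
(7) q = 2 is in {6, 1, 2}  true
(8) t = -13 ≠ -12 and q = 2 ≠ 3; both disjuncts false  false
(9) 8 = 3*2 + 2, so 3 does not divide 8  false
(10) u = -6 is even  false
(11) s - u = 4 - (-6) = 10  true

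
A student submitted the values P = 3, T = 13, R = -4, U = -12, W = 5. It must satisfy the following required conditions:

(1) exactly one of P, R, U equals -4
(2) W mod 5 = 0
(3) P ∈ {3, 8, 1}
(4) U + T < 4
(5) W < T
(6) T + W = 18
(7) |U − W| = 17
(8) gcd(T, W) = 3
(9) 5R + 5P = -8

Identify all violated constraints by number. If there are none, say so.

(1) P=3, R=-4, U=-12; 1 of them equals -4 — satisfied.
(2) 5 mod 5 = 0 — satisfied.
(3) P = 3 is in {3, 8, 1} — satisfied.
(4) U + T = -12 + 13 = 1; 1 < 4 — satisfied.
(5) W = 5, T = 13; 5 < 13 — satisfied.
(6) T + W = 13 + 5 = 18 — satisfied.
(7) |-12 − 5| = 17 — satisfied.
(8) gcd(13, 5) = 1, not 3 — violated.
(9) 5R + 5P = 5(-4) + 5(3) = -5, not -8 — violated.

The assignment fails constraints 8 and 9.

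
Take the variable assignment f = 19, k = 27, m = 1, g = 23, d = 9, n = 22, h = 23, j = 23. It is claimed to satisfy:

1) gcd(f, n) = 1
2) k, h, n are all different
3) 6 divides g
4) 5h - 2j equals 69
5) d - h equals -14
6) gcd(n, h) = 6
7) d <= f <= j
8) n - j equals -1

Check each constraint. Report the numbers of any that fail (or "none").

No — constraints 3 and 6 are not satisfied.

1) gcd(19, 22) = 1 — holds.
2) values 27, 23, 22 are pairwise distinct — holds.
3) 23 = 6*3 + 5, so 6 does not divide 23 — fails.
4) 5h - 2j = 5(23) - 2(23) = 69 — holds.
5) d - h = 9 - 23 = -14 — holds.
6) gcd(22, 23) = 1, not 6 — fails.
7) values 9 <= 19 <= 23 — holds.
8) n - j = 22 - 23 = -1 — holds.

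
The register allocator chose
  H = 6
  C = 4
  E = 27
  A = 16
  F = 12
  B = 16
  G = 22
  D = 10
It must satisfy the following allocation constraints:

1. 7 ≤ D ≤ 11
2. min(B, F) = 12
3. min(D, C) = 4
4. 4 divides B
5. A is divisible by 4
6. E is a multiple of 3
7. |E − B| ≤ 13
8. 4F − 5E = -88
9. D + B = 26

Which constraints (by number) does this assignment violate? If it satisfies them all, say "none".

Violated: 8.

1. D = 10 lies in [7, 11] — OK.
2. min(16, 12) = 12 — OK.
3. min(10, 4) = 4 — OK.
4. 16 / 4 = 4, so 4 divides 16 — OK.
5. 16 / 4 = 4, so 4 divides 16 — OK.
6. 27 / 3 = 9, so 3 divides 27 — OK.
7. |27 − 16| = 11; 11 ≤ 13 — OK.
8. 4F − 5E = 4(12) − 5(27) = -87, not -88 — violated.
9. D + B = 10 + 16 = 26 — OK.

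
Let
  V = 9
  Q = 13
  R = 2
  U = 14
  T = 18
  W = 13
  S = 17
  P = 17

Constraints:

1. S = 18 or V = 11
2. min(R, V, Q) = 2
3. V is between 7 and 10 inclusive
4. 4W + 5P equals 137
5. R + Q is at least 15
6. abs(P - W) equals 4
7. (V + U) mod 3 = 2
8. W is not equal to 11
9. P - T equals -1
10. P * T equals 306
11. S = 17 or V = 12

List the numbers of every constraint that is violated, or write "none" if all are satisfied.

The assignment fails constraint 1.

1. S = 17 ≠ 18 and V = 9 ≠ 11; both disjuncts false  false
2. min(2, 9, 13) = 2  true
3. V = 9 lies in [7, 10]  true
4. 4W + 5P = 4(13) + 5(17) = 137  true
5. R + Q = 2 + 13 = 15; 15 ≥ 15  true
6. abs(17 - 13) = 4  true
7. V + U = 23; 23 mod 3 = 2  true
8. W = 13, and 13 ≠ 11  true
9. P - T = 17 - 18 = -1  true
10. P * T = 17 * 18 = 306  true
11. S = 17 = 17 (first disjunct)  true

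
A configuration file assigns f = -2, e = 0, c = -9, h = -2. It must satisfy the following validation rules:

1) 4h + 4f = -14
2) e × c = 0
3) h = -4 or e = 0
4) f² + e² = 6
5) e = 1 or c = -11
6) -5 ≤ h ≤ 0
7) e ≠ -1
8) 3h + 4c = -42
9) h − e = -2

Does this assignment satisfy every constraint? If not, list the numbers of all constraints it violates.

1) 4h + 4f = 4(-2) + 4(-2) = -16, not -14 — fails.
2) e × c = 0 × (-9) = 0 — holds.
3) h = -2 ≠ -4, but e = 0 = 0 (second disjunct) — holds.
4) f² + e² = (-2)² + 0² = 4 + 0 = 4, not 6 — fails.
5) e = 0 ≠ 1 and c = -9 ≠ -11; both disjuncts false — fails.
6) h = -2 lies in [-5, 0] — holds.
7) e = 0, and 0 ≠ -1 — holds.
8) 3h + 4c = 3(-2) + 4(-9) = -42 — holds.
9) h − e = -2 − 0 = -2 — holds.

No — constraints 1, 4, 5 are not satisfied.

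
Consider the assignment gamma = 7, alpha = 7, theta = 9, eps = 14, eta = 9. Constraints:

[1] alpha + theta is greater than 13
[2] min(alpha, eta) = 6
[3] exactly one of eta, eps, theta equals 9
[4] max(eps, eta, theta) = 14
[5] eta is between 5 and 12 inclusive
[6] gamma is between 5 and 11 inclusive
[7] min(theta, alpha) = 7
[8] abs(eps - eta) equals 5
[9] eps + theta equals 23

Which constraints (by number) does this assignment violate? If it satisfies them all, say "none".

[1] alpha + theta = 7 + 9 = 16; 16 > 13  ✓
[2] min(7, 9) = 7, not 6  ✗
[3] eta=9, eps=14, theta=9; 2 of them equal 9, not exactly one  ✗
[4] max(14, 9, 9) = 14  ✓
[5] eta = 9 lies in [5, 12]  ✓
[6] gamma = 7 lies in [5, 11]  ✓
[7] min(9, 7) = 7  ✓
[8] abs(14 - 9) = 5  ✓
[9] eps + theta = 14 + 9 = 23  ✓

Constraints 2, 3 do not hold.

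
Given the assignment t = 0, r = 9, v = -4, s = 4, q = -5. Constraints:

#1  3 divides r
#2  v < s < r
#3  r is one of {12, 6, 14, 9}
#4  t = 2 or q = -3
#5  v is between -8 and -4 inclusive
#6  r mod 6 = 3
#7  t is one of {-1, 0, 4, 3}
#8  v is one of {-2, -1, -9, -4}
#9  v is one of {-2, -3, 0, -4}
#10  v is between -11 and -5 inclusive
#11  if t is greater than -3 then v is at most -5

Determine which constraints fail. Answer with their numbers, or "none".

#1 9 / 3 = 3, so 3 divides 9 — satisfied.
#2 values -4 < 4 < 9 — satisfied.
#3 r = 9 is in {12, 6, 14, 9} — satisfied.
#4 t = 0 ≠ 2 and q = -5 ≠ -3; both disjuncts false — violated.
#5 v = -4 lies in [-8, -4] — satisfied.
#6 9 mod 6 = 3 — satisfied.
#7 t = 0 is in {-1, 0, 4, 3} — satisfied.
#8 v = -4 is in {-2, -1, -9, -4} — satisfied.
#9 v = -4 is in {-2, -3, 0, -4} — satisfied.
#10 v = -4 is outside [-11, -5] — violated.
#11 t = 0 > -3, so we need v ≤ -5; but v = -4 > -5 — violated.

Constraints 4, 10, 11 do not hold.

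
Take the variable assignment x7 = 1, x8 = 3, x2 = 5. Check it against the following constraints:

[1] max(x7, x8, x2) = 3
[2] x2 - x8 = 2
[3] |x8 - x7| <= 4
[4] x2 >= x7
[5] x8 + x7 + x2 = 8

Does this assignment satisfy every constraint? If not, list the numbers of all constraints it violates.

[1] max(1, 3, 5) = 5, not 3  FAIL
[2] x2 - x8 = 5 - 3 = 2  OK
[3] |3 - 1| = 2; 2 ≤ 4  OK
[4] x2 = 5, x7 = 1; 5 ≥ 1  OK
[5] x8 + x7 + x2 = 3 + 1 + 5 = 9, not 8  FAIL

No — constraints 1, 5 are not satisfied.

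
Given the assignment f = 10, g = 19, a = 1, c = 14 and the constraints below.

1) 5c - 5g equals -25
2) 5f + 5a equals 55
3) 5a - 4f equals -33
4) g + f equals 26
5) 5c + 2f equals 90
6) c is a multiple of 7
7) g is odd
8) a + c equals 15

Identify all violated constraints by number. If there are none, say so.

The assignment fails constraints 3, 4.

1) 5c - 5g = 5(14) - 5(19) = -25 — holds.
2) 5f + 5a = 5(10) + 5(1) = 55 — holds.
3) 5a - 4f = 5(1) - 4(10) = -35, not -33 — does not hold.
4) g + f = 19 + 10 = 29, not 26 — does not hold.
5) 5c + 2f = 5(14) + 2(10) = 90 — holds.
6) 14 / 7 = 2, so 7 divides 14 — holds.
7) g = 19 is odd — holds.
8) a + c = 1 + 14 = 15 — holds.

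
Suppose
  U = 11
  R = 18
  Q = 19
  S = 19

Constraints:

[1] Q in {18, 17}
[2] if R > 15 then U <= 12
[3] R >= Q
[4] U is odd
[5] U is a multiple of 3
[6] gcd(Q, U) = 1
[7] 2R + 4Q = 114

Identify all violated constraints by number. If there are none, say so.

Constraints 1, 3, 5, and 7 are violated.

[1] Q = 19 is not in {18, 17}  ✘
[2] R = 18 > 15, so we need U ≤ 12; U = 11 ≤ 12  ✔
[3] R = 18, Q = 19; 18 < 19 (want ≥)  ✘
[4] U = 11 is odd  ✔
[5] 11 = 3*3 + 2, so 3 does not divide 11  ✘
[6] gcd(19, 11) = 1  ✔
[7] 2R + 4Q = 2(18) + 4(19) = 112, not 114  ✘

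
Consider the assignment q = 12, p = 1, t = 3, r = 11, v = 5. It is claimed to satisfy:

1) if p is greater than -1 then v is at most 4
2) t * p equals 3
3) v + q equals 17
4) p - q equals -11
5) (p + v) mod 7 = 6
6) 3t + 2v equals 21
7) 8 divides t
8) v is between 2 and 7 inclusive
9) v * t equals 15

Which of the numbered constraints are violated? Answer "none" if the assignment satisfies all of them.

1) p = 1 > -1, so we need v ≤ 4; but v = 5 > 4  ✘
2) t * p = 3 * 1 = 3  ✔
3) v + q = 5 + 12 = 17  ✔
4) p - q = 1 - 12 = -11  ✔
5) p + v = 6; 6 mod 7 = 6  ✔
6) 3t + 2v = 3(3) + 2(5) = 19, not 21  ✘
7) 3 = 8*0 + 3, so 8 does not divide 3  ✘
8) v = 5 lies in [2, 7]  ✔
9) v * t = 5 * 3 = 15  ✔

No — constraints 1, 6, and 7 are not satisfied.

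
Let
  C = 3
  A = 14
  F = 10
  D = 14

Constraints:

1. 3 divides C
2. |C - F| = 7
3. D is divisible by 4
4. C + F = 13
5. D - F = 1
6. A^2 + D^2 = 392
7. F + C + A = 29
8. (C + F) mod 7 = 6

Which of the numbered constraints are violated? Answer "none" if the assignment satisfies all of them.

No — constraints 3, 5, and 7 are not satisfied.

1. 3 / 3 = 1, so 3 divides 3 — OK.
2. |3 - 10| = 7 — OK.
3. 14 = 4*3 + 2, so 4 does not divide 14 — violated.
4. C + F = 3 + 10 = 13 — OK.
5. D - F = 14 - 10 = 4, not 1 — violated.
6. A^2 + D^2 = 14^2 + 14^2 = 196 + 196 = 392 — OK.
7. F + C + A = 10 + 3 + 14 = 27, not 29 — violated.
8. C + F = 13; 13 mod 7 = 6 — OK.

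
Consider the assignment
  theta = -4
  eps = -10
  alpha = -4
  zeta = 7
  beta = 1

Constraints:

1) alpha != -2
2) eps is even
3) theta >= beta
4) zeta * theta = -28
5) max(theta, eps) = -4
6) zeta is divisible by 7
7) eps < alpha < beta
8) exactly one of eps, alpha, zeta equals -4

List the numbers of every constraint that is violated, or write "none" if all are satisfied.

Constraint 3 is violated.

1) alpha = -4, and -4 ≠ -2  OK
2) eps = -10 is even  OK
3) theta = -4, beta = 1; -4 < 1 (want ≥)  FAIL
4) zeta * theta = 7 * (-4) = -28  OK
5) max(-4, -10) = -4  OK
6) 7 / 7 = 1, so 7 divides 7  OK
7) values -10 < -4 < 1  OK
8) eps=-10, alpha=-4, zeta=7; 1 of them equals -4  OK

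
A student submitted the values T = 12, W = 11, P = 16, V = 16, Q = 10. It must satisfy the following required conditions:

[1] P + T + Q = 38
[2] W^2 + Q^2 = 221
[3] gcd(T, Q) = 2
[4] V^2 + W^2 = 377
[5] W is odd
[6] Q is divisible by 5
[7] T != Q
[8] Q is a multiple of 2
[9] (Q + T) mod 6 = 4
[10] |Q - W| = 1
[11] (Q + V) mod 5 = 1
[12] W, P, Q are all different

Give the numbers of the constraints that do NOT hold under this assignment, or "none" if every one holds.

None — every constraint holds.

[1] P + T + Q = 16 + 12 + 10 = 38  OK
[2] W^2 + Q^2 = 11^2 + 10^2 = 121 + 100 = 221  OK
[3] gcd(12, 10) = 2  OK
[4] V^2 + W^2 = 16^2 + 11^2 = 256 + 121 = 377  OK
[5] W = 11 is odd  OK
[6] 10 / 5 = 2, so 5 divides 10  OK
[7] T = 12, Q = 10; distinct  OK
[8] 10 / 2 = 5, so 2 divides 10  OK
[9] Q + T = 22; 22 mod 6 = 4  OK
[10] |10 - 11| = 1  OK
[11] Q + V = 26; 26 mod 5 = 1  OK
[12] values 11, 16, 10 are pairwise distinct  OK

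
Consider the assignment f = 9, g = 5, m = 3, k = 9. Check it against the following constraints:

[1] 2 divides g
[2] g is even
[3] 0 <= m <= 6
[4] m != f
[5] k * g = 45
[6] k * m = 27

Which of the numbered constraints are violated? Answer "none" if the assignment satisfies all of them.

[1] 5 = 2*2 + 1, so 2 does not divide 5  FAIL
[2] g = 5 is odd  FAIL
[3] m = 3 lies in [0, 6]  OK
[4] m = 3, f = 9; distinct  OK
[5] k * g = 9 * 5 = 45  OK
[6] k * m = 9 * 3 = 27  OK

No — constraints 1 and 2 are not satisfied.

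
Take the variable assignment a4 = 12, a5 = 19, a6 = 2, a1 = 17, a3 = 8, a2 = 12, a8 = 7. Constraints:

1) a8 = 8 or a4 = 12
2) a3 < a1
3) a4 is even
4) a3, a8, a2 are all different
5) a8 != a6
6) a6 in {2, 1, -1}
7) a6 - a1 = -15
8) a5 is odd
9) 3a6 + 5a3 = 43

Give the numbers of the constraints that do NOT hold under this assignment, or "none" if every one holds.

Violated: 9.

1) a8 = 7 ≠ 8, but a4 = 12 = 12 (second disjunct)  yes
2) a3 = 8, a1 = 17; 8 < 17  yes
3) a4 = 12 is even  yes
4) values 8, 7, 12 are pairwise distinct  yes
5) a8 = 7, a6 = 2; distinct  yes
6) a6 = 2 is in {2, 1, -1}  yes
7) a6 - a1 = 2 - 17 = -15  yes
8) a5 = 19 is odd  yes
9) 3a6 + 5a3 = 3(2) + 5(8) = 46, not 43  no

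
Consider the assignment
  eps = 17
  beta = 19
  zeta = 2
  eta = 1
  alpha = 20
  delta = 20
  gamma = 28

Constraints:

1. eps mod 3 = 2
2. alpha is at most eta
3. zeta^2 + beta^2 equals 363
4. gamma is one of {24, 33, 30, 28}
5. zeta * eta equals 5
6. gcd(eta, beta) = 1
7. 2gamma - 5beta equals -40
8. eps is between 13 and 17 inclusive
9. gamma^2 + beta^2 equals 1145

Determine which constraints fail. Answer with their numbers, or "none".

1. 17 mod 3 = 2 — holds.
2. alpha = 20, eta = 1; 20 > 1 (want ≤) — fails.
3. zeta^2 + beta^2 = 2^2 + 19^2 = 4 + 361 = 365, not 363 — fails.
4. gamma = 28 is in {24, 33, 30, 28} — holds.
5. zeta * eta = 2 * 1 = 2, not 5 — fails.
6. gcd(1, 19) = 1 — holds.
7. 2gamma - 5beta = 2(28) - 5(19) = -39, not -40 — fails.
8. eps = 17 lies in [13, 17] — holds.
9. gamma^2 + beta^2 = 28^2 + 19^2 = 784 + 361 = 1145 — holds.

The assignment fails constraints 2, 3, 5, 7.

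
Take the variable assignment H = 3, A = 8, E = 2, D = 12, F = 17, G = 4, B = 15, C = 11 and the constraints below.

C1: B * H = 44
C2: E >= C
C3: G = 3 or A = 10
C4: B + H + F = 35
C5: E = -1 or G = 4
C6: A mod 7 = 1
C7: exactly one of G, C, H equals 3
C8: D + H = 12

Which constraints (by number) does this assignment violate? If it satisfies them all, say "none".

Constraints 1, 2, 3, and 8 do not hold.

C1: B * H = 15 * 3 = 45, not 44  FAIL
C2: E = 2, C = 11; 2 < 11 (want ≥)  FAIL
C3: G = 4 ≠ 3 and A = 8 ≠ 10; both disjuncts false  FAIL
C4: B + H + F = 15 + 3 + 17 = 35  OK
C5: E = 2 ≠ -1, but G = 4 = 4 (second disjunct)  OK
C6: 8 mod 7 = 1  OK
C7: G=4, C=11, H=3; 1 of them equals 3  OK
C8: D + H = 12 + 3 = 15, not 12  FAIL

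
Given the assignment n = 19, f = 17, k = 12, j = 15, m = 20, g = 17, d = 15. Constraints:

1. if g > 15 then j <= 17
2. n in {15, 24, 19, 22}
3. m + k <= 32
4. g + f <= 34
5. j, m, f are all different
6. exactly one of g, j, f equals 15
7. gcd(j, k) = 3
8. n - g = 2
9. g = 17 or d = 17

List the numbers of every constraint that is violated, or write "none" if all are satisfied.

1. g = 17 > 15, so we need j ≤ 17; j = 15 ≤ 17 — holds.
2. n = 19 is in {15, 24, 19, 22} — holds.
3. m + k = 20 + 12 = 32; 32 ≤ 32 — holds.
4. g + f = 17 + 17 = 34; 34 ≤ 34 — holds.
5. values 15, 20, 17 are pairwise distinct — holds.
6. g=17, j=15, f=17; 1 of them equals 15 — holds.
7. gcd(15, 12) = 3 — holds.
8. n - g = 19 - 17 = 2 — holds.
9. g = 17 = 17 (first disjunct) — holds.

The assignment satisfies every constraint.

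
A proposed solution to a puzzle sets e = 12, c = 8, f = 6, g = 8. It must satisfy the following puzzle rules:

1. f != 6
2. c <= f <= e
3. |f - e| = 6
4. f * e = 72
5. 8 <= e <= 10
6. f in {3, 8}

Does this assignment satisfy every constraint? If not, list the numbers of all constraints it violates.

1. f = 6, but 6 is required to differ — violated.
2. values 8, 6, 12; c = 8 is not <= f = 6 — violated.
3. |6 - 12| = 6 — satisfied.
4. f * e = 6 * 12 = 72 — satisfied.
5. e = 12 is outside [8, 10] — violated.
6. f = 6 is not in {3, 8} — violated.

Constraints 1, 2, 5, and 6 are violated.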